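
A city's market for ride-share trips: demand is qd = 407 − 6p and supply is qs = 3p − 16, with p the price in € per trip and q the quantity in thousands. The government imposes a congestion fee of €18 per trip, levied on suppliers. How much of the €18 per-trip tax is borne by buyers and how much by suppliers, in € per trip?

Buyers bear €6 per trip; suppliers bear €12 per trip.

Without the tax, 407 − 6p = 3p − 16 gives 9p = 423, so p* = €47 and q* = 125.
With the tax collected from suppliers, supply shifts: qs = 3(p − 18) − 16.
Solving gives q = 89 with buyers paying €53 and suppliers receiving €35 (the €18 wedge).
Burden on buyers: €6; on suppliers: €12. (They sum to €18.)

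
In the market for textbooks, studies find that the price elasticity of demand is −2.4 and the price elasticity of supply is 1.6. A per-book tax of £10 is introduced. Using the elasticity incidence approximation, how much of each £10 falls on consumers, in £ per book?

Consumers bear ≈ £4 per book.

Incidence ratio: consumers' share ≈ εs / (εs + |εd|) = 1.6 / (1.6 + 2.4) = 0.4.
So consumers bear ≈ 0.4 × £10 = £4; producers bear £6.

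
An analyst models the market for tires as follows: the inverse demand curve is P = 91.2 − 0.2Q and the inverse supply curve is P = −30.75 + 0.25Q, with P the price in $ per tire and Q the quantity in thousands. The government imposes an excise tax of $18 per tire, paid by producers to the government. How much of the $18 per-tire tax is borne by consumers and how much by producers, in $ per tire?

Rewrite in direct form: Qd = 456 − 5P and Qs = 4P + 123.
Without the tax, 456 − 5P = 4P + 123 gives 9P = 333, so P* = $37 and Q* = 271.
With the tax collected from producers, supply shifts: Qs = 4(P − 18) + 123.
Solving gives Q = 231 with consumers paying $45 and producers receiving $27 (the $18 wedge).
Burden on consumers: $8; on producers: $10. (They sum to $18.)
The less price-elastic side of the market bears the larger share of a per-unit tax.

Consumers bear $8 per tire; producers bear $10 per tire.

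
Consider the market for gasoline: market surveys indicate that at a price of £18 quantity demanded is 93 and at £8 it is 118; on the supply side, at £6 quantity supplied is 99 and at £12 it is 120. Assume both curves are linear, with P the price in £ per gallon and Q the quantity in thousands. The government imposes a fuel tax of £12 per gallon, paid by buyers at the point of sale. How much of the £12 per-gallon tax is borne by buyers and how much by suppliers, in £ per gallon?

Demand slope: (118 − 93)/(8 − 18) = -2.5, so Qd = 138 − 2.5P.
Supply slope: (120 − 99)/(12 − 6) = 3.5, so Qs = 3.5P + 78.
Without the tax, 138 − 2.5P = 3.5P + 78 gives 6P = 60, so P* = £10 and Q* = 113.
With the tax collected from buyers, demand (in seller-price terms) shifts: Qd = 138 − 2.5(P + 12).
New equilibrium: buyers pay £17, suppliers receive £5, Q = 95.5. (Wedge: Pb − Ps = 12.)
Burden on buyers: £7; on suppliers: £5. (They sum to £12.)
The less price-elastic side of the market bears the larger share of a per-unit tax.

Buyers bear £7 per gallon; suppliers bear £5 per gallon.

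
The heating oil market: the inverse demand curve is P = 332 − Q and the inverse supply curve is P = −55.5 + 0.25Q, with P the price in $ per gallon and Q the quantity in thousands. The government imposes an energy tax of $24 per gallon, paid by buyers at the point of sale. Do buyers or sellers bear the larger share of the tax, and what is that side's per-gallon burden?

Rewrite in direct form: Qd = 332 − P and Qs = 4P + 222.
Before the tax: set 332 − P = 4P + 222 → P* = $22, Q* = 310.
With the tax collected from buyers, demand (in seller-price terms) shifts: Qd = 332 − (P + 24).
New equilibrium: buyers pay $41.2, sellers receive $17.2, Q = 290.8. (Wedge: Pb − Ps = 24.)
Per-gallon burden: buyers $19.2, sellers $4.8.
Buyers take the larger share because demand is less price-elastic here (demand slope 1 vs supply slope 4).
The less price-elastic side of the market bears the larger share of a per-unit tax.

Buyers bear the larger share: $19.2 per gallon.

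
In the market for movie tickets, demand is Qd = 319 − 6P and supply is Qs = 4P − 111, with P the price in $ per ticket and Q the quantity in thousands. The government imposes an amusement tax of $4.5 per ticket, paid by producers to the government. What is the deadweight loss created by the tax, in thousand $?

Before the tax: set 319 − 6P = 4P − 111 → P* = $43, Q* = 61.
With the tax collected from producers, supply shifts: Qs = 4(P − 4.5) − 111.
New equilibrium: consumers pay $44.8, producers receive $40.3, Q = 50.2. (Wedge: Pb − Ps = 4.5.)
Quantity falls by |ΔQ| = |61 − 50.2| = 10.8.
DWL = ½ · t · |ΔQ| = ½ · 4.5 · 10.8 = $24.3.

Deadweight loss = $24.3 thousand.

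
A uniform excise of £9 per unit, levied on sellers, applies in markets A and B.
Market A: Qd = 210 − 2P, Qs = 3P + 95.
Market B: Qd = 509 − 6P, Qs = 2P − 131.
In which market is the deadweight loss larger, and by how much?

Market B, by £12.15.

Market A: pre-tax P* = £23, Q* = 164; post-tax Q = 153.2; deadweight loss = £48.6.
Market B: pre-tax P* = £80, Q* = 29; post-tax Q = 15.5; deadweight loss = £60.75.
Difference: £48.6 vs £60.75 → market B is larger by £12.15.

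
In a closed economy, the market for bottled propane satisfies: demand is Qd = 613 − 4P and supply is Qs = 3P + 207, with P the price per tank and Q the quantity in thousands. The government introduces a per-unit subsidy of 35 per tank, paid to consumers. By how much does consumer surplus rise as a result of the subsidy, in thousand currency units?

Without the subsidy, 613 − 4P = 3P + 207 gives 7P = 406, so P* = 58 and Q* = 381.
With a per-unit subsidy paid to consumers, each effectively pays P − 35, so demand becomes Qd = 613 − 4(P − 35).
Solving gives Q = 441 with consumers paying 43 and producers receiving 78 (the 35 wedge).
ΔCS is the trapezoid between Q = 441 and Q = 381 of height 15: ½ · (381 + 441) · 15 = 6165.

Consumer surplus rises by 6165 thousand.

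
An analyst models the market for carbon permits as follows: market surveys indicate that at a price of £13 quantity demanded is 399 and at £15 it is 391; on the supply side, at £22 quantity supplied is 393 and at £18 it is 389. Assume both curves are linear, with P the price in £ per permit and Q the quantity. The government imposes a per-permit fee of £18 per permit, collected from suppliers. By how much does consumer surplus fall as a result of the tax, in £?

Consumer surplus falls by £1367.28.

Demand slope: (391 − 399)/(15 − 13) = -4, so Qd = 451 − 4P.
Supply slope: (389 − 393)/(18 − 22) = 1, so Qs = P + 371.
Without the tax, 451 − 4P = P + 371 gives 5P = 80, so P* = £16 and Q* = 387.
With the tax collected from suppliers, supply shifts: Qs = (P − 18) + 371.
New equilibrium: buyers pay £19.6, suppliers receive £1.6, Q = 372.6. (Wedge: Pb − Ps = 18.)
ΔCS is the trapezoid between Q = 372.6 and Q = 387 of height £3.6: ½ · (387 + 372.6) · 3.6 = £1367.28.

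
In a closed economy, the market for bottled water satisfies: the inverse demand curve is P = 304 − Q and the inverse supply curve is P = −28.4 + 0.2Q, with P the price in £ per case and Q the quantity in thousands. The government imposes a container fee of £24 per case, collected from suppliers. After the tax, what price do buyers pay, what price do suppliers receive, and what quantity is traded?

Buyers pay £47; suppliers receive £23; quantity = 257.

Inverting to Q(P) form: Qd = 304 − P; Qs = 5P + 142.
Without the tax, 304 − P = 5P + 142 gives 6P = 162, so P* = £27 and Q* = 277.
With the tax collected from suppliers, supply shifts: Qs = 5(P − 24) + 142.
New equilibrium: buyers pay £47, suppliers receive £23, Q = 257. (Wedge: Pb − Ps = 24.)
The less price-elastic side of the market bears the larger share of a per-unit tax.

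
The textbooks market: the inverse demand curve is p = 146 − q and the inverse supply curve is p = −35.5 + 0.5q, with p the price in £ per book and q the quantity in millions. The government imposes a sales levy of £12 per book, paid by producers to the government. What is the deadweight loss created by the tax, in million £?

Deadweight loss = £48 million.

Inverting to q(p) form: qd = 146 − p; qs = 2p + 71.
Before the tax: set 146 − p = 2p + 71 → p* = £25, q* = 121.
With the tax collected from producers, supply shifts: qs = 2(p − 12) + 71.
New equilibrium: buyers pay £33, producers receive £21, q = 113. (Wedge: pb − ps = 12.)
Quantity falls by |ΔQ| = |121 − 113| = 8.
DWL = ½ · t · |ΔQ| = ½ · 12 · 8 = £48.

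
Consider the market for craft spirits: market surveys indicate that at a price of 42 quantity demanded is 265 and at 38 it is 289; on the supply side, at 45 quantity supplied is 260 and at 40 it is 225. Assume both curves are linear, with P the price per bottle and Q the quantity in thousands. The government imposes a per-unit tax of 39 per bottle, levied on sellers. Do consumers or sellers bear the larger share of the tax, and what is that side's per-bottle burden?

Consumers bear the larger share: 21 per bottle.

Demand slope: (289 − 265)/(38 − 42) = -6, so Qd = 517 − 6P.
Supply slope: (225 − 260)/(40 − 45) = 7, so Qs = 7P − 55.
Without the tax, 517 − 6P = 7P − 55 gives 13P = 572, so P* = 44 and Q* = 253.
With the tax collected from sellers, supply shifts: Qs = 7(P − 39) − 55.
Solving gives Q = 127 with consumers paying 65 and sellers receiving 26 (the 39 wedge).
Per-bottle burden: consumers 21, sellers 18.
Consumers take the larger share because demand is less price-elastic here (demand slope 6 vs supply slope 7).
The less price-elastic side of the market bears the larger share of a per-unit tax.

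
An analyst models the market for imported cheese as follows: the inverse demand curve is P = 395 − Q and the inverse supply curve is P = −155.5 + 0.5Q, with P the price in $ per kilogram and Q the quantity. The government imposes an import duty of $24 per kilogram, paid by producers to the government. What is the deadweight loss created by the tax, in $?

Inverting to Q(P) form: Qd = 395 − P; Qs = 2P + 311.
Without the tax, 395 − P = 2P + 311 gives 3P = 84, so P* = $28 and Q* = 367.
With the tax collected from producers, supply shifts: Qs = 2(P − 24) + 311.
New equilibrium: consumers pay $44, producers receive $20, Q = 351. (Wedge: Pb − Ps = 24.)
Quantity falls by |ΔQ| = |367 − 351| = 16.
DWL = ½ · t · |ΔQ| = ½ · 24 · 16 = $192.

Deadweight loss = $192.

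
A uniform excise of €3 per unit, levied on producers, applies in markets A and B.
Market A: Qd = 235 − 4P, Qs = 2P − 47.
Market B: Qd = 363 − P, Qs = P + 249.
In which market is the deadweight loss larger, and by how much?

Market A, by €3.75.

Market A: pre-tax P* = €47, Q* = 47; post-tax Q = 43; deadweight loss = €6.
Market B: pre-tax P* = €57, Q* = 306; post-tax Q = 304.5; deadweight loss = €2.25.
Difference: €6 vs €2.25 → market A is larger by €3.75.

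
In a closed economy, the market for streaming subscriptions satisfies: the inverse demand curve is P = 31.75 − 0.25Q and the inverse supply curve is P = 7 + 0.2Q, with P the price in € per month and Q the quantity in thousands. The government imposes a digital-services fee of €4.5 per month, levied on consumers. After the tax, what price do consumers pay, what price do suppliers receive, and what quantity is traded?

Rewrite in direct form: Qd = 127 − 4P and Qs = 5P − 35.
Before the tax: set 127 − 4P = 5P − 35 → P* = €18, Q* = 55.
With the tax collected from consumers, demand (in seller-price terms) shifts: Qd = 127 − 4(P + 4.5).
Solving gives Q = 45 with consumers paying €20.5 and suppliers receiving €16 (the €4.5 wedge).
The less price-elastic side of the market bears the larger share of a per-unit tax.

Consumers pay €20.5; suppliers receive €16; quantity = 45.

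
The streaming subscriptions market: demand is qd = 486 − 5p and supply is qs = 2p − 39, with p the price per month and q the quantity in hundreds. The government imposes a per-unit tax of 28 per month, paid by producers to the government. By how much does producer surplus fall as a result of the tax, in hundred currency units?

Producer surplus falls by 1820 hundred.

Before the tax: set 486 − 5p = 2p − 39 → p* = 75, q* = 111.
With the tax collected from producers, supply shifts: qs = 2(p − 28) − 39.
New equilibrium: buyers pay 83, producers receive 55, q = 71. (Wedge: pb − ps = 28.)
ΔPS is the trapezoid between Q = 71 and Q = 111 of height 20: ½ · (111 + 71) · 20 = 1820.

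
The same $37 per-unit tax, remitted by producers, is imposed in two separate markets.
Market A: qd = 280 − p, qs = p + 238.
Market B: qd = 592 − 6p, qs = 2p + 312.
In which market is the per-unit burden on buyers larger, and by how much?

Market A: pre-tax p* = $21, q* = 259; post-tax q = 240.5; per-unit burden on buyers = $18.5.
Market B: pre-tax p* = $35, q* = 382; post-tax q = 326.5; per-unit burden on buyers = $9.25.
Difference: $18.5 vs $9.25 → market A is larger by $9.25.

Market A, by $9.25.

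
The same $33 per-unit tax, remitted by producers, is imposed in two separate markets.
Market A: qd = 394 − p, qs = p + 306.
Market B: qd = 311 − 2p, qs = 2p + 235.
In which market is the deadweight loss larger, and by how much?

Market B, by $272.25.

Market A: pre-tax p* = $44, q* = 350; post-tax q = 333.5; deadweight loss = $272.25.
Market B: pre-tax p* = $19, q* = 273; post-tax q = 240; deadweight loss = $544.5.
Difference: $272.25 vs $544.5 → market B is larger by $272.25.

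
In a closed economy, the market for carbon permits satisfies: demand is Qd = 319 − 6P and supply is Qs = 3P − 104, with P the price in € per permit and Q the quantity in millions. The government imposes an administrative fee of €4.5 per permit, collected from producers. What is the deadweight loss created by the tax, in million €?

Deadweight loss = €20.25 million.

Without the tax, 319 − 6P = 3P − 104 gives 9P = 423, so P* = €47 and Q* = 37.
With the tax collected from producers, supply shifts: Qs = 3(P − 4.5) − 104.
New equilibrium: consumers pay €48.5, producers receive €44, Q = 28. (Wedge: Pb − Ps = 4.5.)
Quantity falls by |ΔQ| = |37 − 28| = 9.
DWL = ½ · t · |ΔQ| = ½ · 4.5 · 9 = €20.25.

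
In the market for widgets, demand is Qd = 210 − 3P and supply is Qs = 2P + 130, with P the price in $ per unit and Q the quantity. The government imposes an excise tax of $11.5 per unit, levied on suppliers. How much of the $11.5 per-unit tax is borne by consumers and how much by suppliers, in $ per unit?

Without the tax, 210 − 3P = 2P + 130 gives 5P = 80, so P* = $16 and Q* = 162.
With the tax collected from suppliers, supply shifts: Qs = 2(P − 11.5) + 130.
New equilibrium: consumers pay $20.6, suppliers receive $9.1, Q = 148.2. (Wedge: Pb − Ps = 11.5.)
Burden on consumers: $4.6; on suppliers: $6.9. (They sum to $11.5.)

Consumers bear $4.6 per unit; suppliers bear $6.9 per unit.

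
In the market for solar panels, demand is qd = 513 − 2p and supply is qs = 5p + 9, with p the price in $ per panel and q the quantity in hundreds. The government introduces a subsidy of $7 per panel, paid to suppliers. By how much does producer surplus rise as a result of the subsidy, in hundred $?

Producer surplus rises by $748 hundred.

Without the subsidy, 513 − 2p = 5p + 9 gives 7p = 504, so p* = $72 and q* = 369.
With a per-unit subsidy paid to suppliers, each receives p + 7 per unit sold, so supply becomes qs = 5(p + 7) + 9.
New equilibrium: consumers pay $67, suppliers receive $74, q = 379. (Wedge: pb − ps = −7.)
ΔPS is the trapezoid between Q = 379 and Q = 369 of height $2: ½ · (369 + 379) · 2 = $748.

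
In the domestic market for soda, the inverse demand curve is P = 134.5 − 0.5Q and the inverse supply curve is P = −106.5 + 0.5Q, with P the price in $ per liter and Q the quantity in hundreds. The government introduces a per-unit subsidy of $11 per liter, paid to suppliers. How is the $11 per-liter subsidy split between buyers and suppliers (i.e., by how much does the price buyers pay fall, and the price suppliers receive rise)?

Buyers gain $5.5 per liter; suppliers gain $5.5 per liter.

Rewrite in direct form: Qd = 269 − 2P and Qs = 2P + 213.
Without the subsidy, 269 − 2P = 2P + 213 gives 4P = 56, so P* = $14 and Q* = 241.
With a per-unit subsidy paid to suppliers, each receives P + 11 per unit sold, so supply becomes Qs = 2(P + 11) + 213.
New equilibrium: buyers pay $8.5, suppliers receive $19.5, Q = 252. (Wedge: Pb − Ps = −11.)
Gain to buyers: $5.5; to suppliers: $5.5. (They sum to $11.)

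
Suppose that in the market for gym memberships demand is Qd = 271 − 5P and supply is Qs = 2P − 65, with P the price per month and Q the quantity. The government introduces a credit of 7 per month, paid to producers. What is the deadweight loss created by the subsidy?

Deadweight loss = 35.

Before the subsidy: set 271 − 5P = 2P − 65 → P* = 48, Q* = 31.
With a per-unit subsidy paid to producers, each receives P + 7 per unit sold, so supply becomes Qs = 2(P + 7) − 65.
New equilibrium: consumers pay 46, producers receive 53, Q = 41. (Wedge: Pb − Ps = −7.)
Quantity rises by |ΔQ| = |31 − 41| = 10.
DWL = ½ · t · |ΔQ| = ½ · 7 · 10 = 35.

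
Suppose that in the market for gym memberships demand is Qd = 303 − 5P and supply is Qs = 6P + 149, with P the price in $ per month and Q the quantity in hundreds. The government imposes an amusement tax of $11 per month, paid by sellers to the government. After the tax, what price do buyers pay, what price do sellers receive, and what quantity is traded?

Without the tax, 303 − 5P = 6P + 149 gives 11P = 154, so P* = $14 and Q* = 233.
With the tax collected from sellers, supply shifts: Qs = 6(P − 11) + 149.
Solving gives Q = 203 with buyers paying $20 and sellers receiving $9 (the $11 wedge).
The less price-elastic side of the market bears the larger share of a per-unit tax.

Buyers pay $20; sellers receive $9; quantity = 203.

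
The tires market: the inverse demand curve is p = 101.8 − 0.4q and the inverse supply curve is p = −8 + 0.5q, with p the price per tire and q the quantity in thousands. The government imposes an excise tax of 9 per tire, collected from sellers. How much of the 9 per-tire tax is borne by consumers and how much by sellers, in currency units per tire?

Consumers bear 4 per tire; sellers bear 5 per tire.

Inverting to q(p) form: qd = 254.5 − 2.5p; qs = 2p + 16.
Before the tax: set 254.5 − 2.5p = 2p + 16 → p* = 53, q* = 122.
With the tax collected from sellers, supply shifts: qs = 2(p − 9) + 16.
New equilibrium: consumers pay 57, sellers receive 48, q = 112. (Wedge: pb − ps = 9.)
Burden on consumers: 4; on sellers: 5. (They sum to 9.)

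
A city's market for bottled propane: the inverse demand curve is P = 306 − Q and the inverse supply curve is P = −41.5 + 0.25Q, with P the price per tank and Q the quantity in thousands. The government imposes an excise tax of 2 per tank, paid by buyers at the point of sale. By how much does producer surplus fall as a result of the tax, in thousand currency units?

Producer surplus falls by 110.88 thousand.

Inverting to Q(P) form: Qd = 306 − P; Qs = 4P + 166.
Before the tax: set 306 − P = 4P + 166 → P* = 28, Q* = 278.
With the tax collected from buyers, demand (in seller-price terms) shifts: Qd = 306 − (P + 2).
Solving gives Q = 276.4 with buyers paying 29.6 and sellers receiving 27.6 (the 2 wedge).
ΔPS is the trapezoid between Q = 276.4 and Q = 278 of height 0.4: ½ · (278 + 276.4) · 0.4 = 110.88.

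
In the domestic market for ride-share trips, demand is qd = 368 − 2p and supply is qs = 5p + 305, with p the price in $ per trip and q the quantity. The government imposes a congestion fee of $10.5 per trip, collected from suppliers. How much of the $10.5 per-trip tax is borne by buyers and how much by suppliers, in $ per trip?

Buyers bear $7.5 per trip; suppliers bear $3 per trip.

Without the tax, 368 − 2p = 5p + 305 gives 7p = 63, so p* = $9 and q* = 350.
With the tax collected from suppliers, supply shifts: qs = 5(p − 10.5) + 305.
New equilibrium: buyers pay $16.5, suppliers receive $6, q = 335. (Wedge: pb − ps = 10.5.)
Burden on buyers: $7.5; on suppliers: $3. (They sum to $10.5.)
The less price-elastic side of the market bears the larger share of a per-unit tax.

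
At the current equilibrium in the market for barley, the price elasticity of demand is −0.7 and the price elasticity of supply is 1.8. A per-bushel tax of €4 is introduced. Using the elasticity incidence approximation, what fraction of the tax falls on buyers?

Incidence ratio: buyers' share ≈ εs / (εs + |εd|) = 1.8 / (1.8 + 0.7) = 0.72.
Supply is the more elastic side, so buyers bear the larger share.

Buyers' share ≈ 0.72.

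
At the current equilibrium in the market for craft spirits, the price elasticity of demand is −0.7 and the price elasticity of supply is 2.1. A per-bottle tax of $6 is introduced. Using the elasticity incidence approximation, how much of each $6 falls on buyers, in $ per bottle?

Buyers bear ≈ $4.5 per bottle.

Incidence ratio: buyers' share ≈ εs / (εs + |εd|) = 2.1 / (2.1 + 0.7) = 0.75.
So buyers bear ≈ 0.75 × $6 = $4.5; producers bear $1.5.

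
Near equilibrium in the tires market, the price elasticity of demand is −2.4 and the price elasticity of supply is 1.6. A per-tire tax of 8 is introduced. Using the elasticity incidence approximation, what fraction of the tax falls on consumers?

Incidence ratio: consumers' share ≈ εs / (εs + |εd|) = 1.6 / (1.6 + 2.4) = 0.4.
Supply is the less elastic side, so consumers bear the smaller share.

Consumers' share ≈ 0.4.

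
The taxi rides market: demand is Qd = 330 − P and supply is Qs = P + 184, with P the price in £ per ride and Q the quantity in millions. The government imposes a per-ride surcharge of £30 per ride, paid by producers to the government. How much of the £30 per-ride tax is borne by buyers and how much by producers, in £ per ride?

Before the tax: set 330 − P = P + 184 → P* = £73, Q* = 257.
With the tax collected from producers, supply shifts: Qs = (P − 30) + 184.
Solving gives Q = 242 with buyers paying £88 and producers receiving £58 (the £30 wedge).
Burden on buyers: £15; on producers: £15. (They sum to £30.)
The less price-elastic side of the market bears the larger share of a per-unit tax.

Buyers bear £15 per ride; producers bear £15 per ride.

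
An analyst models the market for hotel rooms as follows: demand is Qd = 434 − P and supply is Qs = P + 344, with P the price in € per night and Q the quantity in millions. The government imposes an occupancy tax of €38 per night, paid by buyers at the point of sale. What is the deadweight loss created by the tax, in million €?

Without the tax, 434 − P = P + 344 gives 2P = 90, so P* = €45 and Q* = 389.
With the tax collected from buyers, demand (in seller-price terms) shifts: Qd = 434 − (P + 38).
New equilibrium: buyers pay €64, sellers receive €26, Q = 370. (Wedge: Pb − Ps = 38.)
Quantity falls by |ΔQ| = |389 − 370| = 19.
DWL = ½ · t · |ΔQ| = ½ · 38 · 19 = €361.

Deadweight loss = €361 million.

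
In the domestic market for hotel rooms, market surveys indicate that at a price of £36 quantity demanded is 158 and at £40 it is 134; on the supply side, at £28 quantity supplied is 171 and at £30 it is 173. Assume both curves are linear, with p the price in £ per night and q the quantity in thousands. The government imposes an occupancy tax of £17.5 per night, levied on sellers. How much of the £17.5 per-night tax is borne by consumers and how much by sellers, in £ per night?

Demand slope: (134 − 158)/(40 − 36) = -6, so qd = 374 − 6p.
Supply slope: (173 − 171)/(30 − 28) = 1, so qs = p + 143.
Before the tax: set 374 − 6p = p + 143 → p* = £33, q* = 176.
With the tax collected from sellers, supply shifts: qs = (p − 17.5) + 143.
Solving gives q = 161 with consumers paying £35.5 and sellers receiving £18 (the £17.5 wedge).
Burden on consumers: £2.5; on sellers: £15. (They sum to £17.5.)

Consumers bear £2.5 per night; sellers bear £15 per night.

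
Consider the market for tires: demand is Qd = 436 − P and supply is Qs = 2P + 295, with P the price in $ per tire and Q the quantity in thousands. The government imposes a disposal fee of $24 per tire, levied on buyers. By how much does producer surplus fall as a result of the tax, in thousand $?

Producer surplus falls by $3048 thousand.

Before the tax: set 436 − P = 2P + 295 → P* = $47, Q* = 389.
With the tax collected from buyers, demand (in seller-price terms) shifts: Qd = 436 − (P + 24).
Solving gives Q = 373 with buyers paying $63 and suppliers receiving $39 (the $24 wedge).
ΔPS is the trapezoid between Q = 373 and Q = 389 of height $8: ½ · (389 + 373) · 8 = $3048.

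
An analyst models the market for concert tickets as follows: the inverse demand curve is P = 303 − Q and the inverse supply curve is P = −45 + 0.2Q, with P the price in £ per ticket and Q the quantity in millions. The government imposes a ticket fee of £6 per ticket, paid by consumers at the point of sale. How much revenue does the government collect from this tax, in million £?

Rewrite in direct form: Qd = 303 − P and Qs = 5P + 225.
Without the tax, 303 − P = 5P + 225 gives 6P = 78, so P* = £13 and Q* = 290.
With the tax collected from consumers, demand (in seller-price terms) shifts: Qd = 303 − (P + 6).
Solving gives Q = 285 with consumers paying £18 and sellers receiving £12 (the £6 wedge).
Revenue = t · Q = 6 · 285 = £1710.

Tax revenue = £1710 million.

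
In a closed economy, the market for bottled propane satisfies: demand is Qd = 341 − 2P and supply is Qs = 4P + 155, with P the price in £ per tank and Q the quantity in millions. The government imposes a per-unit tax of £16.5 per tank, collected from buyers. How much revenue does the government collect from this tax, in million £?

Tax revenue = £4240.5 million.

Without the tax, 341 − 2P = 4P + 155 gives 6P = 186, so P* = £31 and Q* = 279.
With the tax collected from buyers, demand (in seller-price terms) shifts: Qd = 341 − 2(P + 16.5).
Solving gives Q = 257 with buyers paying £42 and producers receiving £25.5 (the £16.5 wedge).
Revenue = t · Q = 16.5 · 257 = £4240.5.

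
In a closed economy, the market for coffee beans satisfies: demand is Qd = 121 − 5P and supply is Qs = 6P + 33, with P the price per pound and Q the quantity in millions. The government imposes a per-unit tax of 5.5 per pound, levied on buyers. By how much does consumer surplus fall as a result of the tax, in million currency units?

Before the tax: set 121 − 5P = 6P + 33 → P* = 8, Q* = 81.
With the tax collected from buyers, demand (in seller-price terms) shifts: Qd = 121 − 5(P + 5.5).
Solving gives Q = 66 with buyers paying 11 and sellers receiving 5.5 (the 5.5 wedge).
ΔCS is the trapezoid between Q = 66 and Q = 81 of height 3: ½ · (81 + 66) · 3 = 220.5.

Consumer surplus falls by 220.5 million.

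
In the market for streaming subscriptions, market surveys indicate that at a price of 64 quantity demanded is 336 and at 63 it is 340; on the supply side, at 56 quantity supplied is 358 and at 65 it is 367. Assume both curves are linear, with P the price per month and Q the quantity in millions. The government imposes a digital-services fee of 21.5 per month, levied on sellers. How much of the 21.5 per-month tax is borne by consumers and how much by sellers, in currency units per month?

Demand slope: (340 − 336)/(63 − 64) = -4, so Qd = 592 − 4P.
Supply slope: (367 − 358)/(65 − 56) = 1, so Qs = P + 302.
Before the tax: set 592 − 4P = P + 302 → P* = 58, Q* = 360.
With the tax collected from sellers, supply shifts: Qs = (P − 21.5) + 302.
New equilibrium: consumers pay 62.3, sellers receive 40.8, Q = 342.8. (Wedge: Pb − Ps = 21.5.)
Burden on consumers: 4.3; on sellers: 17.2. (They sum to 21.5.)
The less price-elastic side of the market bears the larger share of a per-unit tax.

Consumers bear 4.3 per month; sellers bear 17.2 per month.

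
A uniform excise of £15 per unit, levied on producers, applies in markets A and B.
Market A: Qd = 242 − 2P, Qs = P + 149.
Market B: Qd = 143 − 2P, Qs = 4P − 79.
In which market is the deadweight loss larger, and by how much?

Market B, by £75.

Market A: pre-tax P* = £31, Q* = 180; post-tax Q = 170; deadweight loss = £75.
Market B: pre-tax P* = £37, Q* = 69; post-tax Q = 49; deadweight loss = £150.
Difference: £75 vs £150 → market B is larger by £75.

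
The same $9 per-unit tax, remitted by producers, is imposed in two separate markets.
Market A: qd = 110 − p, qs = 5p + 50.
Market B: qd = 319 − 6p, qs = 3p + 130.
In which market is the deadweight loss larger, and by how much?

Market A: pre-tax p* = $10, q* = 100; post-tax q = 92.5; deadweight loss = $33.75.
Market B: pre-tax p* = $21, q* = 193; post-tax q = 175; deadweight loss = $81.
Difference: $33.75 vs $81 → market B is larger by $47.25.

Market B, by $47.25.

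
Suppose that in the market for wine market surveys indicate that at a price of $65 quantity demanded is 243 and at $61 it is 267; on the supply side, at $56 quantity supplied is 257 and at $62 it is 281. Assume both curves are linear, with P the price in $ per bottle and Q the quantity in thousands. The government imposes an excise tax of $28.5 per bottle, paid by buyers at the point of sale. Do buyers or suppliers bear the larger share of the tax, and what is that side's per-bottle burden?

Suppliers bear the larger share: $17.1 per bottle.

Demand slope: (267 − 243)/(61 − 65) = -6, so Qd = 633 − 6P.
Supply slope: (281 − 257)/(62 − 56) = 4, so Qs = 4P + 33.
Without the tax, 633 − 6P = 4P + 33 gives 10P = 600, so P* = $60 and Q* = 273.
With the tax collected from buyers, demand (in seller-price terms) shifts: Qd = 633 − 6(P + 28.5).
New equilibrium: buyers pay $71.4, suppliers receive $42.9, Q = 204.6. (Wedge: Pb − Ps = 28.5.)
Per-bottle burden: buyers $11.4, suppliers $17.1.
Suppliers take the larger share because supply is less price-elastic here (demand slope 6 vs supply slope 4).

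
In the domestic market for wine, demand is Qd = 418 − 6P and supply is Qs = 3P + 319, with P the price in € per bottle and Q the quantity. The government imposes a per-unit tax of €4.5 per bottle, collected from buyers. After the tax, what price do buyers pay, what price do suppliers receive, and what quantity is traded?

Buyers pay €12.5; suppliers receive €8; quantity = 343.

Before the tax: set 418 − 6P = 3P + 319 → P* = €11, Q* = 352.
With the tax collected from buyers, demand (in seller-price terms) shifts: Qd = 418 − 6(P + 4.5).
Solving gives Q = 343 with buyers paying €12.5 and suppliers receiving €8 (the €4.5 wedge).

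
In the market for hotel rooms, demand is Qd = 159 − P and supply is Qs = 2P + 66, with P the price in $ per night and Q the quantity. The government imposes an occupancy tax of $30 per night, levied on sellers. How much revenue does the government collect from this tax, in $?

Tax revenue = $3240.

Before the tax: set 159 − P = 2P + 66 → P* = $31, Q* = 128.
With the tax collected from sellers, supply shifts: Qs = 2(P − 30) + 66.
Solving gives Q = 108 with consumers paying $51 and sellers receiving $21 (the $30 wedge).
Revenue = t · Q = 30 · 108 = $3240.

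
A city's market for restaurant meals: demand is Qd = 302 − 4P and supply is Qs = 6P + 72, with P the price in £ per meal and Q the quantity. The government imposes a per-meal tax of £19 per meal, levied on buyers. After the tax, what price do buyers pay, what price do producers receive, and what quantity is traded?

Buyers pay £34.4; producers receive £15.4; quantity = 164.4.

Before the tax: set 302 − 4P = 6P + 72 → P* = £23, Q* = 210.
With the tax collected from buyers, demand (in seller-price terms) shifts: Qd = 302 − 4(P + 19).
New equilibrium: buyers pay £34.4, producers receive £15.4, Q = 164.4. (Wedge: Pb − Ps = 19.)
The less price-elastic side of the market bears the larger share of a per-unit tax.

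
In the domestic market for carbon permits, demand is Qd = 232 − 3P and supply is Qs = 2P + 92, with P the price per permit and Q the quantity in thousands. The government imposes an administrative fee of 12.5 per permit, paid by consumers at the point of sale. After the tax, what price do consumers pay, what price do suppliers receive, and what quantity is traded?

Without the tax, 232 − 3P = 2P + 92 gives 5P = 140, so P* = 28 and Q* = 148.
With the tax collected from consumers, demand (in seller-price terms) shifts: Qd = 232 − 3(P + 12.5).
New equilibrium: consumers pay 33, suppliers receive 20.5, Q = 133. (Wedge: Pb − Ps = 12.5.)

Consumers pay 33; suppliers receive 20.5; quantity = 133.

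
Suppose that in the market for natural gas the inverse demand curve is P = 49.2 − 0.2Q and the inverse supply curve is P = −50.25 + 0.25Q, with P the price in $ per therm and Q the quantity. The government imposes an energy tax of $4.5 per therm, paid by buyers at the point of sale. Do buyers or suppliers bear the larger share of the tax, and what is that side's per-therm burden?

Rewrite in direct form: Qd = 246 − 5P and Qs = 4P + 201.
Before the tax: set 246 − 5P = 4P + 201 → P* = $5, Q* = 221.
With the tax collected from buyers, demand (in seller-price terms) shifts: Qd = 246 − 5(P + 4.5).
Solving gives Q = 211 with buyers paying $7 and suppliers receiving $2.5 (the $4.5 wedge).
Per-therm burden: buyers $2, suppliers $2.5.
Suppliers take the larger share because supply is less price-elastic here (demand slope 5 vs supply slope 4).
The less price-elastic side of the market bears the larger share of a per-unit tax.

Suppliers bear the larger share: $2.5 per therm.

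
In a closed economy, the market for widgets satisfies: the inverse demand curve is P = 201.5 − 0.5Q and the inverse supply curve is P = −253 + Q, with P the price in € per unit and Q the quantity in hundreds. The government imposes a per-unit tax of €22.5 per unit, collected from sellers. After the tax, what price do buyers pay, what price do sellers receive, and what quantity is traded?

Inverting to Q(P) form: Qd = 403 − 2P; Qs = P + 253.
Before the tax: set 403 − 2P = P + 253 → P* = €50, Q* = 303.
With the tax collected from sellers, supply shifts: Qs = (P − 22.5) + 253.
New equilibrium: buyers pay €57.5, sellers receive €35, Q = 288. (Wedge: Pb − Ps = 22.5.)
The less price-elastic side of the market bears the larger share of a per-unit tax.

Buyers pay €57.5; sellers receive €35; quantity = 288.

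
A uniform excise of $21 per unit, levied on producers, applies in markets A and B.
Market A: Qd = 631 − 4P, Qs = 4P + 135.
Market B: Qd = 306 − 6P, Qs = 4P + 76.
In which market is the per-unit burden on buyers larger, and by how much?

Market A: pre-tax P* = $62, Q* = 383; post-tax Q = 341; per-unit burden on buyers = $10.5.
Market B: pre-tax P* = $23, Q* = 168; post-tax Q = 117.6; per-unit burden on buyers = $8.4.
Difference: $10.5 vs $8.4 → market A is larger by $2.1.

Market A, by $2.1.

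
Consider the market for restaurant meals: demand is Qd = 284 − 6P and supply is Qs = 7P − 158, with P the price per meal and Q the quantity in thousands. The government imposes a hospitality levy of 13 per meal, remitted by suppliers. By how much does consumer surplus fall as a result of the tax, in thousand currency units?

Before the tax: set 284 − 6P = 7P − 158 → P* = 34, Q* = 80.
With the tax collected from suppliers, supply shifts: Qs = 7(P − 13) − 158.
New equilibrium: consumers pay 41, suppliers receive 28, Q = 38. (Wedge: Pb − Ps = 13.)
ΔCS is the trapezoid between Q = 38 and Q = 80 of height 7: ½ · (80 + 38) · 7 = 413.

Consumer surplus falls by 413 thousand.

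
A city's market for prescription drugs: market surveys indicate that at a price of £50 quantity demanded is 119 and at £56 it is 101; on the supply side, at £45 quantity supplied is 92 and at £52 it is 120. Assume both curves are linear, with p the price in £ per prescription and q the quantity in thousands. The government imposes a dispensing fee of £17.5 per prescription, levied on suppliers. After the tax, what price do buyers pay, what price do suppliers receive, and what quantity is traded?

Demand slope: (101 − 119)/(56 − 50) = -3, so qd = 269 − 3p.
Supply slope: (120 − 92)/(52 − 45) = 4, so qs = 4p − 88.
Before the tax: set 269 − 3p = 4p − 88 → p* = £51, q* = 116.
With the tax collected from suppliers, supply shifts: qs = 4(p − 17.5) − 88.
Solving gives q = 86 with buyers paying £61 and suppliers receiving £43.5 (the £17.5 wedge).

Buyers pay £61; suppliers receive £43.5; quantity = 86.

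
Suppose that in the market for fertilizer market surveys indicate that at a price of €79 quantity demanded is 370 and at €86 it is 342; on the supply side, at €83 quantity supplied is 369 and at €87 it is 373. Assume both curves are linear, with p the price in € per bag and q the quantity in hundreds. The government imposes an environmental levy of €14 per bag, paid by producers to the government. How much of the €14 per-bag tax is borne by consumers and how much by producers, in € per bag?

Demand slope: (342 − 370)/(86 − 79) = -4, so qd = 686 − 4p.
Supply slope: (373 − 369)/(87 − 83) = 1, so qs = p + 286.
Before the tax: set 686 − 4p = p + 286 → p* = €80, q* = 366.
With the tax collected from producers, supply shifts: qs = (p − 14) + 286.
New equilibrium: consumers pay €82.8, producers receive €68.8, q = 354.8. (Wedge: pb − ps = 14.)
Burden on consumers: €2.8; on producers: €11.2. (They sum to €14.)

Consumers bear €2.8 per bag; producers bear €11.2 per bag.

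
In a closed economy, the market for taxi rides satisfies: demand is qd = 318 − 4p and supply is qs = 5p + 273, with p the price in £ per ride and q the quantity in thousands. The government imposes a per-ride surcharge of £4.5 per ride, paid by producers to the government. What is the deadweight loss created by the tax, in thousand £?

Deadweight loss = £22.5 thousand.

Before the tax: set 318 − 4p = 5p + 273 → p* = £5, q* = 298.
With the tax collected from producers, supply shifts: qs = 5(p − 4.5) + 273.
New equilibrium: buyers pay £7.5, producers receive £3, q = 288. (Wedge: pb − ps = 4.5.)
Quantity falls by |ΔQ| = |298 − 288| = 10.
DWL = ½ · t · |ΔQ| = ½ · 4.5 · 10 = £22.5.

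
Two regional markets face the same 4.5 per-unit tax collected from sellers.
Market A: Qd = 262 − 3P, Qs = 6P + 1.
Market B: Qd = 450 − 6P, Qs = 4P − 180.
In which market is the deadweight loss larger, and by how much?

Market B, by 4.05.

Market A: pre-tax P* = 29, Q* = 175; post-tax Q = 166; deadweight loss = 20.25.
Market B: pre-tax P* = 63, Q* = 72; post-tax Q = 61.2; deadweight loss = 24.3.
Difference: 20.25 vs 24.3 → market B is larger by 4.05.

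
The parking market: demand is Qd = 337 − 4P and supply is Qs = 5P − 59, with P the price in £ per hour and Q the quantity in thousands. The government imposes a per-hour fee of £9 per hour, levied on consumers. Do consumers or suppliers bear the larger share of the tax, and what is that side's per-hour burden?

Without the tax, 337 − 4P = 5P − 59 gives 9P = 396, so P* = £44 and Q* = 161.
With the tax collected from consumers, demand (in seller-price terms) shifts: Qd = 337 − 4(P + 9).
Solving gives Q = 141 with consumers paying £49 and suppliers receiving £40 (the £9 wedge).
Per-hour burden: consumers £5, suppliers £4.
Consumers take the larger share because demand is less price-elastic here (demand slope 4 vs supply slope 5).

Consumers bear the larger share: £5 per hour.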